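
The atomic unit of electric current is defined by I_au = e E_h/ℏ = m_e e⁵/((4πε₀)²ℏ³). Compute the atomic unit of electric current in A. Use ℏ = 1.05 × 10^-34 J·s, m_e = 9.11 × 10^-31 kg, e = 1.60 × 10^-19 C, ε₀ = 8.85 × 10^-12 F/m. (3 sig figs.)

I_au = e E_h/ℏ = m_e e⁵/((4πε₀)²ℏ³)
E_h = 4.38 × 10^-18 J
e·E_h/ℏ = 6.67 × 10^-3 A

6.67 × 10^-3 A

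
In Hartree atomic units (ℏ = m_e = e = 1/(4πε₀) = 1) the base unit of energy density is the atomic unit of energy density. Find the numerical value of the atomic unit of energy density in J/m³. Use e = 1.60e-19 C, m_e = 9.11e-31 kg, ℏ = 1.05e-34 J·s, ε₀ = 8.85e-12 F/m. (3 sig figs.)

u_au = E_h/a₀³ = m_e⁴e¹⁰/((4πε₀)⁵ℏ⁸)
E_h = 4.38e-18 J
a₀ = 5.26e-11 m
E_h/a₀³ = 3.01e13 J/m³

3.01e13 J/m³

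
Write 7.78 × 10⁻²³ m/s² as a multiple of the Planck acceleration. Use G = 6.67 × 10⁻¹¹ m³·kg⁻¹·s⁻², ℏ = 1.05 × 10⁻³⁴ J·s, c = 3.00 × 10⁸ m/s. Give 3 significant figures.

Planck acceleration: a_P = √(c⁷/(ℏG)) = 5.59 × 10⁵¹ m/s².
7.78 × 10⁻²³ / 5.59 × 10⁵¹ = 1.39 × 10⁻⁷⁴

1.39 × 10⁻⁷⁴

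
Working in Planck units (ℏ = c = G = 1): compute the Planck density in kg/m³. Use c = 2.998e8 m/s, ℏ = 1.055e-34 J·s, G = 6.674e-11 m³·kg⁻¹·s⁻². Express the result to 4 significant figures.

5.154e96 kg/m³

The unique combination of the constants set to 1 with dimensions of density is ρ_P = c⁵/(ℏG²).
  = 2.422e42 / 4.699e-55
  = 5.154e96 kg/m³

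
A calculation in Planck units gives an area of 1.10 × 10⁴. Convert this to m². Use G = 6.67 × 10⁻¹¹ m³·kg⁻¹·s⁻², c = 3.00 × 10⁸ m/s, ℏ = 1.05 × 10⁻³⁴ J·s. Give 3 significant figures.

One Planck area: A_P = ℏG/c³ = 2.59 × 10⁻⁷⁰ m².
1.10 × 10⁴ × 2.59 × 10⁻⁷⁰ m² = 2.85 × 10⁻⁶⁶ m²

2.85 × 10⁻⁶⁶ m²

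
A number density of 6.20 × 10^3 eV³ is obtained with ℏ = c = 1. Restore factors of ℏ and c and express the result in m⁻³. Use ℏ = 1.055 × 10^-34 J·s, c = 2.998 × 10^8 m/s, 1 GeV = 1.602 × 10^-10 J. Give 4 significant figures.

Number density is [L]⁻³ = [E]³/(ℏc)³.
1 GeV³ → 1/(ℏc)³ × (1 GeV in J)³ = 1.299 × 10^47 m⁻³.
Convert the energy scale: 6.20 × 10^3 eV³ = 6.20 × 10^-24 GeV³.
Result: 6.20 × 10^-24 × 1.299 × 10^47 = 8.056 × 10^23 m⁻³.

8.056 × 10^23 m⁻³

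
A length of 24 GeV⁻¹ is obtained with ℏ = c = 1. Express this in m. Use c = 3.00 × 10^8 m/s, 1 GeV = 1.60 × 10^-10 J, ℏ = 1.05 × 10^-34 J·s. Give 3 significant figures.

A length is [E]⁻¹ in ℏ=c=1; restore one factor of ℏc.
1 GeV⁻¹ → ℏc × (1 GeV in J)⁻¹ = 1.97 × 10^-16 m.
Result: 24 × 1.97 × 10^-16 = 4.73 × 10^-15 m.

4.73 × 10^-15 m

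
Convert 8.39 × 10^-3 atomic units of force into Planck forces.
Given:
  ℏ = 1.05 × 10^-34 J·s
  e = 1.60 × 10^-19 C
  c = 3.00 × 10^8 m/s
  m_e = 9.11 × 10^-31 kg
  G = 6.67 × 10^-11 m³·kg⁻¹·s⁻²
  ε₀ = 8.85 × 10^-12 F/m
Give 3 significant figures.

5.75 × 10^-54

atomic unit of force: F_au = E_h/a₀ = m_e²e⁶/((4πε₀)³ℏ⁴) = 8.33 × 10^-8 N
Planck force: F_P = c⁴/G = 1.21 × 10^44 N
8.39 × 10^-3 × 8.33 × 10^-8 / 1.21 × 10^44 = 5.75 × 10^-54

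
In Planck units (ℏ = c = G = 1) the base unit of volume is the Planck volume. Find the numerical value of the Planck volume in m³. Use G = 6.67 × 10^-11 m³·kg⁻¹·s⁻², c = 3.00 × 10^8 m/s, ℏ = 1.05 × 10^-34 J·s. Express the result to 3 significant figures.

V_P = (ℏG/c³)^(3/2)
  = √(1.75 × 10^-209)
  = 4.18 × 10^-105 m³

4.18 × 10^-105 m³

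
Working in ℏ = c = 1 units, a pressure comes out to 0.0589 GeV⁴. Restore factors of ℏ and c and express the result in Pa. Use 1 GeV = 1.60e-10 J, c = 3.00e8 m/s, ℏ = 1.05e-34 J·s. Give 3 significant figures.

1.23e36 Pa

Pressure is [E]/[L]³ = [E]⁴/(ℏc)³.
1 GeV⁴ → 1/(ℏc)³ × (1 GeV in J)⁴ = 2.10e37 Pa.
Result: 0.0589 × 2.10e37 = 1.23e36 Pa.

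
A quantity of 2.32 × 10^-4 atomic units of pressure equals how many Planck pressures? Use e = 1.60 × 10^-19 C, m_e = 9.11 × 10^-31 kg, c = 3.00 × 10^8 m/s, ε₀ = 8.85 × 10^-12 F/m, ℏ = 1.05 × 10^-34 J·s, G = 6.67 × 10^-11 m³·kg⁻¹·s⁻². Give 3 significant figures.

atomic unit of pressure: P_au = E_h/a₀³ = m_e⁴e¹⁰/((4πε₀)⁵ℏ⁸) = 3.01 × 10^13 Pa
Planck pressure: p_P = c⁷/(ℏG²) = 4.68 × 10^113 Pa
2.32 × 10^-4 × 3.01 × 10^13 / 4.68 × 10^113 = 1.49 × 10^-104

1.49 × 10^-104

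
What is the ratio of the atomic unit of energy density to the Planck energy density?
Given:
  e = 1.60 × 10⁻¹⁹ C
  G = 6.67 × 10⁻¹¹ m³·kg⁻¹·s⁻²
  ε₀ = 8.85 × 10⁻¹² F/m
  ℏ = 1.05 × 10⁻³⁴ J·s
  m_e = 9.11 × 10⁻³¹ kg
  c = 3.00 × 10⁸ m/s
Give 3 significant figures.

atomic unit of energy density: u_au = E_h/a₀³ = m_e⁴e¹⁰/((4πε₀)⁵ℏ⁸) = 3.01 × 10¹³ J/m³
Planck energy density: u_P = c⁷/(ℏG²) = 4.68 × 10¹¹³ J/m³
ratio = 3.01 × 10¹³ / 4.68 × 10¹¹³ = 6.44 × 10⁻¹⁰¹

6.44 × 10⁻¹⁰¹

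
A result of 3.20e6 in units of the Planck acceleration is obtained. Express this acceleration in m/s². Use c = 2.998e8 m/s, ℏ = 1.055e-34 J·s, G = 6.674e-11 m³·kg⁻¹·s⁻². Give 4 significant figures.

1.779e58 m/s²

One Planck acceleration: a_P = √(c⁷/(ℏG)) = 5.560e51 m/s².
3.20e6 × 5.560e51 m/s² = 1.779e58 m/s²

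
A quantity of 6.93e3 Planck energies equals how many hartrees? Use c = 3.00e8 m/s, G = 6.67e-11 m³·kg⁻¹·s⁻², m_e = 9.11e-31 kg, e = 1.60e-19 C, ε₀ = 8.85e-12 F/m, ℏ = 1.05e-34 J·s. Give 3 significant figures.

3.10e30

Planck energy: E_P = √(ℏc⁵/G) = 1.96e9 J
hartree: E_h = m_e e⁴/(4πε₀ℏ)² = 4.38e-18 J
6.93e3 × 1.96e9 / 4.38e-18 = 3.10e30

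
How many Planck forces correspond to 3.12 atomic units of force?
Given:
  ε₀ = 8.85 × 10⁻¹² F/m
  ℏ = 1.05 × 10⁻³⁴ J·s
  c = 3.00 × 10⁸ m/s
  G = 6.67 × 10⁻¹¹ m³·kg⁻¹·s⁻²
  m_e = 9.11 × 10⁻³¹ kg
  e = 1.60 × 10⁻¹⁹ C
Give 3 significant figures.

2.14 × 10⁻⁵¹

atomic unit of force: F_au = E_h/a₀ = m_e²e⁶/((4πε₀)³ℏ⁴) = 8.33 × 10⁻⁸ N
Planck force: F_P = c⁴/G = 1.21 × 10⁴⁴ N
3.12 × 8.33 × 10⁻⁸ / 1.21 × 10⁴⁴ = 2.14 × 10⁻⁵¹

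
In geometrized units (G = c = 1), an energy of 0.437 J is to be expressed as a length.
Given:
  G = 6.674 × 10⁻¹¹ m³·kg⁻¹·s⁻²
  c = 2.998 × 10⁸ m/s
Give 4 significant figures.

3.610 × 10⁻⁴⁵ m

Energy → length via G/c⁴.
0.437 J × (G/c⁴) = 3.610 × 10⁻⁴⁵ m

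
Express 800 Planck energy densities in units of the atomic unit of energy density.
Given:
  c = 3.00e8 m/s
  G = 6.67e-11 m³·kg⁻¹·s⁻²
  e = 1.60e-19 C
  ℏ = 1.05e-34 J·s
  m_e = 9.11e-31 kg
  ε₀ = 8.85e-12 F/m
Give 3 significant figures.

1.24e103

Planck energy density: u_P = c⁷/(ℏG²) = 4.68e113 J/m³
atomic unit of energy density: u_au = E_h/a₀³ = m_e⁴e¹⁰/((4πε₀)⁵ℏ⁸) = 3.01e13 J/m³
800 × 4.68e113 / 3.01e13 = 1.24e103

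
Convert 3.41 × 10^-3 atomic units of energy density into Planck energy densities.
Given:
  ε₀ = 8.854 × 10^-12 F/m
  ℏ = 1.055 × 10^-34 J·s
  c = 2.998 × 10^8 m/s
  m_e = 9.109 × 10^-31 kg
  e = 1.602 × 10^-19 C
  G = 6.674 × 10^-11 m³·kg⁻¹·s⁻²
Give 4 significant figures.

2.156 × 10^-103

atomic unit of energy density: u_au = E_h/a₀³ = m_e⁴e¹⁰/((4πε₀)⁵ℏ⁸) = 2.929 × 10^13 J/m³
Planck energy density: u_P = c⁷/(ℏG²) = 4.632 × 10^113 J/m³
3.41 × 10^-3 × 2.929 × 10^13 / 4.632 × 10^113 = 2.156 × 10^-103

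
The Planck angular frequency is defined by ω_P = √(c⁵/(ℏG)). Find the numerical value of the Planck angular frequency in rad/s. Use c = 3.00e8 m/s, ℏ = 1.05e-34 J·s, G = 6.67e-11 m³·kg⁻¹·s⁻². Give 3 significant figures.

ω_P = √(c⁵/(ℏG))
  = √(3.47e86)
  = 1.86e43 rad/s

1.86e43 rad/s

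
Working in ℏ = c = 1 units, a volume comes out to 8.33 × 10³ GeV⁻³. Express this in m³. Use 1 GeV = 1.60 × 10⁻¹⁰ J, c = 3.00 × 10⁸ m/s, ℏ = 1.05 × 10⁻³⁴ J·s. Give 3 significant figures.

Volume is [L]³ = [E]⁻³·(ℏc)³.
1 GeV⁻³ → (ℏc)³ × (1 GeV in J)⁻³ = 7.63 × 10⁻⁴⁸ m³.
Result: 8.33 × 10³ × 7.63 × 10⁻⁴⁸ = 6.36 × 10⁻⁴⁴ m³.

6.36 × 10⁻⁴⁴ m³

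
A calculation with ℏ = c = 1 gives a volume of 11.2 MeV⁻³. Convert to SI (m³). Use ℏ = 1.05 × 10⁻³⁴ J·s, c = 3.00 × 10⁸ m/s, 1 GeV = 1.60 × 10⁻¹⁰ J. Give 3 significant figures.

8.55 × 10⁻³⁸ m³

Volume is [L]³ = [E]⁻³·(ℏc)³.
1 GeV⁻³ → (ℏc)³ × (1 GeV in J)⁻³ = 7.63 × 10⁻⁴⁸ m³.
Convert the energy scale: 11.2 MeV⁻³ = 1.12 × 10¹⁰ GeV⁻³.
Result: 1.12 × 10¹⁰ × 7.63 × 10⁻⁴⁸ = 8.55 × 10⁻³⁸ m³.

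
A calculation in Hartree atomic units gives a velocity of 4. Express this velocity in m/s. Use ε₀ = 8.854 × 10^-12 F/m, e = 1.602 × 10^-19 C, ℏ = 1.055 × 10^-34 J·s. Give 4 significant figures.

One atomic unit of velocity: v_au = e²/(4πε₀ℏ) = 2.186 × 10^6 m/s.
4 × 2.186 × 10^6 m/s = 8.745 × 10^6 m/s

8.745 × 10^6 m/s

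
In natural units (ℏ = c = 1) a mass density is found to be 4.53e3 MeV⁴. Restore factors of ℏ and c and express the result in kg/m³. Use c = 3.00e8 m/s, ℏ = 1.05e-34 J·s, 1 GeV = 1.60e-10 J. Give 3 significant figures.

1.06e12 kg/m³

Mass density is [E]/(c²[L]³) = [E]⁴/(ℏ³c⁵).
1 GeV⁴ → 1/(ℏ³c⁵) × (1 GeV in J)⁴ = 2.33e20 kg/m³.
Convert the energy scale: 4.53e3 MeV⁴ = 4.53e-9 GeV⁴.
Result: 4.53e-9 × 2.33e20 = 1.06e12 kg/m³.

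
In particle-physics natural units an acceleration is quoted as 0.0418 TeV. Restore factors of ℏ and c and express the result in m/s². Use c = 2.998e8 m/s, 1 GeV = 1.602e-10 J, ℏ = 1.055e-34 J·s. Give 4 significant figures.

Acceleration is [L]/[T]² = c·[E]/ℏ.
1 GeV → c/ℏ × (1 GeV in J) = 4.552e32 m/s².
Convert the energy scale: 0.0418 TeV = 41.8 GeV.
Result: 41.8 × 4.552e32 = 1.903e34 m/s².

1.903e34 m/s²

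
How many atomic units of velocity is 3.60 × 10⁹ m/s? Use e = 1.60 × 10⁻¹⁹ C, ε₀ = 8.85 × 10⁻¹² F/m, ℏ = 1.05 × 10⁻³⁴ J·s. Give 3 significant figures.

1.64 × 10³

atomic unit of velocity: v_au = e²/(4πε₀ℏ) = 2.19 × 10⁶ m/s.
3.60 × 10⁹ / 2.19 × 10⁶ = 1.64 × 10³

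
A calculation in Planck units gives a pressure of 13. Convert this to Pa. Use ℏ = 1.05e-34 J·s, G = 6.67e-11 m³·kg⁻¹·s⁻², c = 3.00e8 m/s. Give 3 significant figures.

One Planck pressure: p_P = c⁷/(ℏG²) = 4.68e113 Pa.
13 × 4.68e113 Pa = 6.09e114 Pa

6.09e114 Pa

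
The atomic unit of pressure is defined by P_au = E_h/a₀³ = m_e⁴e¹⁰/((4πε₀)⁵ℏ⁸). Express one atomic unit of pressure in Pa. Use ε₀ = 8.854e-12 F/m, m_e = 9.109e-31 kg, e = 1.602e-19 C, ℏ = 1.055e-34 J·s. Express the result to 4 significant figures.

2.929e13 Pa

P_au = E_h/a₀³ = m_e⁴e¹⁰/((4πε₀)⁵ℏ⁸)
E_h = 4.354e-18 J
a₀ = 5.297e-11 m
E_h/a₀³ = 2.929e13 Pa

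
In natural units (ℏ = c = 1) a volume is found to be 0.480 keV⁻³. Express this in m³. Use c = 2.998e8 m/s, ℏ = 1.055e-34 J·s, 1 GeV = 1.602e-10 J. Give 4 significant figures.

3.694e-30 m³

Volume is [L]³ = [E]⁻³·(ℏc)³.
1 GeV⁻³ → (ℏc)³ × (1 GeV in J)⁻³ = 7.696e-48 m³.
Convert the energy scale: 0.480 keV⁻³ = 4.80e17 GeV⁻³.
Result: 4.80e17 × 7.696e-48 = 3.694e-30 m³.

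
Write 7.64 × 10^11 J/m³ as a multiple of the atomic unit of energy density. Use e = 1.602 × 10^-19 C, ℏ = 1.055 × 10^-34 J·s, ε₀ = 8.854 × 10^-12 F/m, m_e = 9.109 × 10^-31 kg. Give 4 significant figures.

atomic unit of energy density: u_au = E_h/a₀³ = m_e⁴e¹⁰/((4πε₀)⁵ℏ⁸) = 2.929 × 10^13 J/m³.
7.64 × 10^11 / 2.929 × 10^13 = 0.02608

0.02608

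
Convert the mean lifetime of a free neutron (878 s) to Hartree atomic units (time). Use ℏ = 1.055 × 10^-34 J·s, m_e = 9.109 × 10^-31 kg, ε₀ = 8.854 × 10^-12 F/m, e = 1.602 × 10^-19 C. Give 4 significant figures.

atomic unit of time: τ_au = (4πε₀)²ℏ³/(m_e e⁴) = 2.423 × 10^-17 s.
878 / 2.423 × 10^-17 = 3.624 × 10^19

3.624 × 10^19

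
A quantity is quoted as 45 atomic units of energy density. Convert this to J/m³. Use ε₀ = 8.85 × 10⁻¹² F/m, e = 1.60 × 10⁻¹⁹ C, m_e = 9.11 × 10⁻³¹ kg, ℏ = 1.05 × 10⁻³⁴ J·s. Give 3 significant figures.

One atomic unit of energy density: u_au = E_h/a₀³ = m_e⁴e¹⁰/((4πε₀)⁵ℏ⁸) = 3.01 × 10¹³ J/m³.
45 × 3.01 × 10¹³ J/m³ = 1.36 × 10¹⁵ J/m³

1.36 × 10¹⁵ J/m³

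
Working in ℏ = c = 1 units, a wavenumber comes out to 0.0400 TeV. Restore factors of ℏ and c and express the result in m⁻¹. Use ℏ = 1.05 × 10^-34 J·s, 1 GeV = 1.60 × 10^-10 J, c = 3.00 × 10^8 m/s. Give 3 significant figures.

Inverse length is [E]/(ℏc).
1 GeV → 1/(ℏc) × (1 GeV in J) = 5.08 × 10^15 m⁻¹.
Convert the energy scale: 0.0400 TeV = 40 GeV.
Result: 40 × 5.08 × 10^15 = 2.03 × 10^17 m⁻¹.

2.03 × 10^17 m⁻¹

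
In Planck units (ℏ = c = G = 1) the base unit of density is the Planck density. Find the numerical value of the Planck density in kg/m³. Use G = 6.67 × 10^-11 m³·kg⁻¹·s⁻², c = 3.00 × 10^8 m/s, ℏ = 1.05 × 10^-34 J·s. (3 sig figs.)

ρ_P = c⁵/(ℏG²)
  = 2.43 × 10^42 / 4.67 × 10^-55
  = 5.20 × 10^96 kg/m³

5.20 × 10^96 kg/m³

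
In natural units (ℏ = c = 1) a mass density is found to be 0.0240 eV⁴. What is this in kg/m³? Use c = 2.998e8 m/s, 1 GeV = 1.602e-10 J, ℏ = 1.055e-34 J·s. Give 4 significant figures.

Mass density is [E]/(c²[L]³) = [E]⁴/(ℏ³c⁵).
1 GeV⁴ → 1/(ℏ³c⁵) × (1 GeV in J)⁴ = 2.316e20 kg/m³.
Convert the energy scale: 0.0240 eV⁴ = 2.40e-38 GeV⁴.
Result: 2.40e-38 × 2.316e20 = 5.558e-18 kg/m³.

5.558e-18 kg/m³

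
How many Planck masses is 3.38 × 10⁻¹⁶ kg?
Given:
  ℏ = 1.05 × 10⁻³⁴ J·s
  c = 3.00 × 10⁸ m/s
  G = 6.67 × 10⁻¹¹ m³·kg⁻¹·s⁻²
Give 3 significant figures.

Planck mass: m_P = √(ℏc/G) = 2.17 × 10⁻⁸ kg.
3.38 × 10⁻¹⁶ / 2.17 × 10⁻⁸ = 1.56 × 10⁻⁸

1.56 × 10⁻⁸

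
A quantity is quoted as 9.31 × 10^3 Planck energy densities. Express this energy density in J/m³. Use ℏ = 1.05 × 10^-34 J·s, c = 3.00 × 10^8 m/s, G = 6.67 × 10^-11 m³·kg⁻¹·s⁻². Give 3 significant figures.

4.36 × 10^117 J/m³

One Planck energy density: u_P = c⁷/(ℏG²) = 4.68 × 10^113 J/m³.
9.31 × 10^3 × 4.68 × 10^113 J/m³ = 4.36 × 10^117 J/m³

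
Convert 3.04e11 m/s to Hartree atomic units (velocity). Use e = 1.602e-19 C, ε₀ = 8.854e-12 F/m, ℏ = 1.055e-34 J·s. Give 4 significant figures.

atomic unit of velocity: v_au = e²/(4πε₀ℏ) = 2.186e6 m/s.
3.04e11 / 2.186e6 = 1.390e5

1.390e5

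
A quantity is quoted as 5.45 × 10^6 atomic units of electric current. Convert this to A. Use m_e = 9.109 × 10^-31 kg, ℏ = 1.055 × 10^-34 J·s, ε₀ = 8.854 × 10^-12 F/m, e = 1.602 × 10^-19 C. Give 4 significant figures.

One atomic unit of electric current: I_au = e E_h/ℏ = m_e e⁵/((4πε₀)²ℏ³) = 6.612 × 10^-3 A.
5.45 × 10^6 × 6.612 × 10^-3 A = 3.603 × 10^4 A

3.603 × 10^4 A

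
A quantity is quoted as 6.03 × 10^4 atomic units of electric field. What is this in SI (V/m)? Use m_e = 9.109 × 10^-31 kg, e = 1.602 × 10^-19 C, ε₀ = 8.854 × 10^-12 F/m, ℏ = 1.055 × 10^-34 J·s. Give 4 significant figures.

3.094 × 10^16 V/m

One atomic unit of electric field: E_au = E_h/(e a₀) = m_e²e⁵/((4πε₀)³ℏ⁴) = 5.131 × 10^11 V/m.
6.03 × 10^4 × 5.131 × 10^11 V/m = 3.094 × 10^16 V/m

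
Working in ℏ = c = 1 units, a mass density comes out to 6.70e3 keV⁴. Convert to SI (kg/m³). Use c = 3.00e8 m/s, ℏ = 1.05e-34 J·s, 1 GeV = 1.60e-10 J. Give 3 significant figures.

1.56 kg/m³

Mass density is [E]/(c²[L]³) = [E]⁴/(ℏ³c⁵).
1 GeV⁴ → 1/(ℏ³c⁵) × (1 GeV in J)⁴ = 2.33e20 kg/m³.
Convert the energy scale: 6.70e3 keV⁴ = 6.70e-21 GeV⁴.
Result: 6.70e-21 × 2.33e20 = 1.56 kg/m³.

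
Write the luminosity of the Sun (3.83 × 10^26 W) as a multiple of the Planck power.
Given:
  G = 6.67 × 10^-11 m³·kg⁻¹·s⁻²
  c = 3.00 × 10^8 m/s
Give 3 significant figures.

1.05 × 10^-26

Planck power: P_P = c⁵/G = 3.64 × 10^52 W.
3.83 × 10^26 / 3.64 × 10^52 = 1.05 × 10^-26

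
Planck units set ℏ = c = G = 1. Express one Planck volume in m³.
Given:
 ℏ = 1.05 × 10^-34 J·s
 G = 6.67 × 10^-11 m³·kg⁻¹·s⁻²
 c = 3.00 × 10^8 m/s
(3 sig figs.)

4.18 × 10^-105 m³

Dimensional analysis gives V_P = (ℏG/c³)^(3/2).
  = √(1.75 × 10^-209)
  = 4.18 × 10^-105 m³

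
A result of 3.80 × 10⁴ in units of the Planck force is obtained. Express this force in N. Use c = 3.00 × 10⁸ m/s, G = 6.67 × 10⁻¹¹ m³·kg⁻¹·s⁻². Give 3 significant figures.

One Planck force: F_P = c⁴/G = 1.21 × 10⁴⁴ N.
3.80 × 10⁴ × 1.21 × 10⁴⁴ N = 4.61 × 10⁴⁸ N

4.61 × 10⁴⁸ N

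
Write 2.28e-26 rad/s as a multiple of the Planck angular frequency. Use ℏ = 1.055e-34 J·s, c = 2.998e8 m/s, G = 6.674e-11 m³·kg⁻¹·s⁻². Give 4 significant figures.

Planck angular frequency: ω_P = √(c⁵/(ℏG)) = 1.855e43 rad/s.
2.28e-26 / 1.855e43 = 1.229e-69

1.229e-69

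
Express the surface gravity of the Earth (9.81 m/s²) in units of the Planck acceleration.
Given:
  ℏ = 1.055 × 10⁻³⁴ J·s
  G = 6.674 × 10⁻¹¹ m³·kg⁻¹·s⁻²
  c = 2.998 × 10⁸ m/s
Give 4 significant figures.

1.764 × 10⁻⁵¹

Planck acceleration: a_P = √(c⁷/(ℏG)) = 5.560 × 10⁵¹ m/s².
9.81 / 5.560 × 10⁵¹ = 1.764 × 10⁻⁵¹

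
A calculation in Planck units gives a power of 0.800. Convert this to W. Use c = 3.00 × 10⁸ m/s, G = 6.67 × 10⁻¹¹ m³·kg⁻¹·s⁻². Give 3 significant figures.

2.91 × 10⁵² W

One Planck power: P_P = c⁵/G = 3.64 × 10⁵² W.
0.800 × 3.64 × 10⁵² W = 2.91 × 10⁵² W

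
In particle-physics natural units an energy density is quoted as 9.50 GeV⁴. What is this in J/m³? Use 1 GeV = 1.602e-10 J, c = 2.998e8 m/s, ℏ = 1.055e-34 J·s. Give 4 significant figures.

[E]/[L]³ = [E]⁴/(ℏc)³; restore (ℏc)⁻³.
1 GeV⁴ → 1/(ℏc)³ × (1 GeV in J)⁴ = 2.082e37 J/m³.
Result: 9.50 × 2.082e37 = 1.978e38 J/m³.

1.978e38 J/m³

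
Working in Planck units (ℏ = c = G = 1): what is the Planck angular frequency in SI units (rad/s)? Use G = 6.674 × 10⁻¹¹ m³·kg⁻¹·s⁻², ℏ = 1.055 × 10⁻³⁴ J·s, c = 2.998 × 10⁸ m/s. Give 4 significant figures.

The unique combination of the constants set to 1 with dimensions of angular frequency is ω_P = √(c⁵/(ℏG)).
  = √(3.440 × 10⁸⁶)
  = 1.855 × 10⁴³ rad/s

1.855 × 10⁴³ rad/s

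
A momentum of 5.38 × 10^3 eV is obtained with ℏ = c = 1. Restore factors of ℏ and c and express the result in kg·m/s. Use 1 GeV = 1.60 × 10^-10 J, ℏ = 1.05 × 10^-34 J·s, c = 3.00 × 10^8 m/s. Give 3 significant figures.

2.87 × 10^-24 kg·m/s

Momentum is [E]/c; divide by c.
1 GeV → 1/c × (1 GeV in J) = 5.33 × 10^-19 kg·m/s.
Convert the energy scale: 5.38 × 10^3 eV = 5.38 × 10^-6 GeV.
Result: 5.38 × 10^-6 × 5.33 × 10^-19 = 2.87 × 10^-24 kg·m/s.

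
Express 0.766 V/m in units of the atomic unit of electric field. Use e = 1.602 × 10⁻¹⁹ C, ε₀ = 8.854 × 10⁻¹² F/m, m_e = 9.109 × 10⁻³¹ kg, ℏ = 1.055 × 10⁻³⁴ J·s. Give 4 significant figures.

1.493 × 10⁻¹²

atomic unit of electric field: E_au = E_h/(e a₀) = m_e²e⁵/((4πε₀)³ℏ⁴) = 5.131 × 10¹¹ V/m.
0.766 / 5.131 × 10¹¹ = 1.493 × 10⁻¹²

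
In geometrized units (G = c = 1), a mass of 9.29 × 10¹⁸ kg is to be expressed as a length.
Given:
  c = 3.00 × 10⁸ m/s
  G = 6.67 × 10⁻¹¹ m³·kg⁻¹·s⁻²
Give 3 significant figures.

6.88 × 10⁻⁹ m

In G = c = 1 units mass has dimensions of length; the conversion factor is G/c².
9.29 × 10¹⁸ kg × (G/c²) = 6.88 × 10⁻⁹ m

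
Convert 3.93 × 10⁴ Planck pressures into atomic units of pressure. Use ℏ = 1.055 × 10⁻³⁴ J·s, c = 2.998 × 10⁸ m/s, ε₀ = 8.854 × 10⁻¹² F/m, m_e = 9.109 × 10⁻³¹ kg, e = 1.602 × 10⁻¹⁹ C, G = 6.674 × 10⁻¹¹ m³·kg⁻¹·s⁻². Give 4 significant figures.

6.215 × 10¹⁰⁴

Planck pressure: p_P = c⁷/(ℏG²) = 4.632 × 10¹¹³ Pa
atomic unit of pressure: P_au = E_h/a₀³ = m_e⁴e¹⁰/((4πε₀)⁵ℏ⁸) = 2.929 × 10¹³ Pa
3.93 × 10⁴ × 4.632 × 10¹¹³ / 2.929 × 10¹³ = 6.215 × 10¹⁰⁴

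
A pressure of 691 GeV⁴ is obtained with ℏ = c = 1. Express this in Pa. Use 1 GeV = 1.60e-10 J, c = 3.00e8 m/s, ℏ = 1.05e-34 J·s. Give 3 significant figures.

Pressure is [E]/[L]³ = [E]⁴/(ℏc)³.
1 GeV⁴ → 1/(ℏc)³ × (1 GeV in J)⁴ = 2.10e37 Pa.
Result: 691 × 2.10e37 = 1.45e40 Pa.

1.45e40 Pa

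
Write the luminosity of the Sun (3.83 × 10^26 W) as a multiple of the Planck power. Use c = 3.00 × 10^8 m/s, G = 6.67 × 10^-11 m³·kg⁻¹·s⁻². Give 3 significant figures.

1.05 × 10^-26

Planck power: P_P = c⁵/G = 3.64 × 10^52 W.
3.83 × 10^26 / 3.64 × 10^52 = 1.05 × 10^-26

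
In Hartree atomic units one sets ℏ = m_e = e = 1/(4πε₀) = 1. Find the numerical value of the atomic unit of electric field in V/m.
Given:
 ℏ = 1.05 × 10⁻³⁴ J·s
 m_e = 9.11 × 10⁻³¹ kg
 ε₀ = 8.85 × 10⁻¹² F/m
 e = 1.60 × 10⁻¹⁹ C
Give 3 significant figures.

5.20 × 10¹¹ V/m

E_au = E_h/(e a₀) = m_e²e⁵/((4πε₀)³ℏ⁴)
E_h = 4.38 × 10⁻¹⁸ J
a₀ = 5.26 × 10⁻¹¹ m
E_h/(e·a₀) = 5.20 × 10¹¹ V/m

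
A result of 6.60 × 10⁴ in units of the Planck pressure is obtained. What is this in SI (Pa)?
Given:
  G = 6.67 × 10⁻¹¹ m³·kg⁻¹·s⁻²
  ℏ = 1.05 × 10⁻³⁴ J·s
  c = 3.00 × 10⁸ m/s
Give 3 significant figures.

One Planck pressure: p_P = c⁷/(ℏG²) = 4.68 × 10¹¹³ Pa.
6.60 × 10⁴ × 4.68 × 10¹¹³ Pa = 3.09 × 10¹¹⁸ Pa

3.09 × 10¹¹⁸ Pa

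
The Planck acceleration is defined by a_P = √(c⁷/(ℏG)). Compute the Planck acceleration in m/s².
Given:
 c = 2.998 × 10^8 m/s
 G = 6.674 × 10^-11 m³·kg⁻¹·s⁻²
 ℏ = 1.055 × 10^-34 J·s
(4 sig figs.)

a_P = √(c⁷/(ℏG))
  = √(3.092 × 10^103)
  = 5.560 × 10^51 m/s²

5.560 × 10^51 m/s²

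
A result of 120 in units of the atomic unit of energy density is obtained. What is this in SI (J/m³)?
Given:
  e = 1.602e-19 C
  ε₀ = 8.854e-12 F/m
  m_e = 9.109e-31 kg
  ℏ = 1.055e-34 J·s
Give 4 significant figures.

One atomic unit of energy density: u_au = E_h/a₀³ = m_e⁴e¹⁰/((4πε₀)⁵ℏ⁸) = 2.929e13 J/m³.
120 × 2.929e13 J/m³ = 3.515e15 J/m³

3.515e15 J/m³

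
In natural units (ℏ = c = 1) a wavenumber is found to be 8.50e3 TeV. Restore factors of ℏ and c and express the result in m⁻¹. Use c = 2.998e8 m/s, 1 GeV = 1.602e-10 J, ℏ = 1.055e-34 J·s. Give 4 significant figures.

4.305e22 m⁻¹

Inverse length is [E]/(ℏc).
1 GeV → 1/(ℏc) × (1 GeV in J) = 5.065e15 m⁻¹.
Convert the energy scale: 8.50e3 TeV = 8.50e6 GeV.
Result: 8.50e6 × 5.065e15 = 4.305e22 m⁻¹.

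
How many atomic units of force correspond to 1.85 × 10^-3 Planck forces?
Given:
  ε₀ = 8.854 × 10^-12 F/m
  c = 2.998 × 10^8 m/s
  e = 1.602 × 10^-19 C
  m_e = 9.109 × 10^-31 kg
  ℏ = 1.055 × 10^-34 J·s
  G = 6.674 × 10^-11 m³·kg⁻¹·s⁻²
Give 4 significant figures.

Planck force: F_P = c⁴/G = 1.210 × 10^44 N
atomic unit of force: F_au = E_h/a₀ = m_e²e⁶/((4πε₀)³ℏ⁴) = 8.220 × 10^-8 N
1.85 × 10^-3 × 1.210 × 10^44 / 8.220 × 10^-8 = 2.724 × 10^48

2.724 × 10^48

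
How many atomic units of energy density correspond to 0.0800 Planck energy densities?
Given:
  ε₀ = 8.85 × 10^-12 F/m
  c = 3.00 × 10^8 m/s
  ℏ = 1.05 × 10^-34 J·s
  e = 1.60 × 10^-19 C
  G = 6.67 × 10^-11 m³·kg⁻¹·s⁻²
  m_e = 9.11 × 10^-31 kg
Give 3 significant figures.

1.24 × 10^99

Planck energy density: u_P = c⁷/(ℏG²) = 4.68 × 10^113 J/m³
atomic unit of energy density: u_au = E_h/a₀³ = m_e⁴e¹⁰/((4πε₀)⁵ℏ⁸) = 3.01 × 10^13 J/m³
0.0800 × 4.68 × 10^113 / 3.01 × 10^13 = 1.24 × 10^99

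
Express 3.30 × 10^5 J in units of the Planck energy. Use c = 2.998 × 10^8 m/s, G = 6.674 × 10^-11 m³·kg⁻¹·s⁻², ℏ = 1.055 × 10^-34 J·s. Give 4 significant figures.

Planck energy: E_P = √(ℏc⁵/G) = 1.957 × 10^9 J.
3.30 × 10^5 / 1.957 × 10^9 = 1.687 × 10^-4

1.687 × 10^-4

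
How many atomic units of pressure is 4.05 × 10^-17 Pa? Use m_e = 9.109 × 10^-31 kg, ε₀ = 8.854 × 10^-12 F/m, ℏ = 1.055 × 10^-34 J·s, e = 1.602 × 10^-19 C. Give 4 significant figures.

atomic unit of pressure: P_au = E_h/a₀³ = m_e⁴e¹⁰/((4πε₀)⁵ℏ⁸) = 2.929 × 10^13 Pa.
4.05 × 10^-17 / 2.929 × 10^13 = 1.383 × 10^-30

1.383 × 10^-30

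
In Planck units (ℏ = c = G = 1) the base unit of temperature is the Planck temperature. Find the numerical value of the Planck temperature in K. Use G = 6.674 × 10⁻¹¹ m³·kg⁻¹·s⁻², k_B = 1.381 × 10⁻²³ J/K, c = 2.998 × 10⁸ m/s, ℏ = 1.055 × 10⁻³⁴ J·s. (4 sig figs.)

T_P = √(ℏc⁵/G) / k_B
  = √(3.828 × 10¹⁸) × 7.241 × 10²²
  = 1.417 × 10³² K

1.417 × 10³² K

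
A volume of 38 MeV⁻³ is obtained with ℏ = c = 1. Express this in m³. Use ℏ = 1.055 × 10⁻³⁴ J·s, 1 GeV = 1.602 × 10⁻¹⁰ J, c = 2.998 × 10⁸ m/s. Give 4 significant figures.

Volume is [L]³ = [E]⁻³·(ℏc)³.
1 GeV⁻³ → (ℏc)³ × (1 GeV in J)⁻³ = 7.696 × 10⁻⁴⁸ m³.
Convert the energy scale: 38 MeV⁻³ = 3.80 × 10¹⁰ GeV⁻³.
Result: 3.80 × 10¹⁰ × 7.696 × 10⁻⁴⁸ = 2.924 × 10⁻³⁷ m³.

2.924 × 10⁻³⁷ m³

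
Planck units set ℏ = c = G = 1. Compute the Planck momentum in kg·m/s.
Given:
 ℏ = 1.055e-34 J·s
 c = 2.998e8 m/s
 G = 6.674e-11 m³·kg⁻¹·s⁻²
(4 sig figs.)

Dimensional analysis gives p_P = √(ℏc³/G).
  = √(42.60)
  = 6.527 kg·m/s

6.527 kg·m/s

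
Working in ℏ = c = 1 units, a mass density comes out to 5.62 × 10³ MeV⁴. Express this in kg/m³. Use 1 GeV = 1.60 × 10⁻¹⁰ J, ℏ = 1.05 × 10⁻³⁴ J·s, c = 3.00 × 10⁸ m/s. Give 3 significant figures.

Mass density is [E]/(c²[L]³) = [E]⁴/(ℏ³c⁵).
1 GeV⁴ → 1/(ℏ³c⁵) × (1 GeV in J)⁴ = 2.33 × 10²⁰ kg/m³.
Convert the energy scale: 5.62 × 10³ MeV⁴ = 5.62 × 10⁻⁹ GeV⁴.
Result: 5.62 × 10⁻⁹ × 2.33 × 10²⁰ = 1.31 × 10¹² kg/m³.

1.31 × 10¹² kg/m³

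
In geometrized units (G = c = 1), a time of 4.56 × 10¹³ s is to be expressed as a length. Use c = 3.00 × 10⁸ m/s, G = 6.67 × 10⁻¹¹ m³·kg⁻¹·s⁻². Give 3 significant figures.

Time → length via c.
4.56 × 10¹³ s × (c) = 1.37 × 10²² m

1.37 × 10²² m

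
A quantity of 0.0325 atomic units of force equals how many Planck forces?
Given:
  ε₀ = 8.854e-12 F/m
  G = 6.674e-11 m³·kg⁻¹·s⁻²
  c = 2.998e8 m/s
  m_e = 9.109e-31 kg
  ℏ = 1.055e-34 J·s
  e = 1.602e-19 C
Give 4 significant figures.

atomic unit of force: F_au = E_h/a₀ = m_e²e⁶/((4πε₀)³ℏ⁴) = 8.220e-8 N
Planck force: F_P = c⁴/G = 1.210e44 N
0.0325 × 8.220e-8 / 1.210e44 = 2.207e-53

2.207e-53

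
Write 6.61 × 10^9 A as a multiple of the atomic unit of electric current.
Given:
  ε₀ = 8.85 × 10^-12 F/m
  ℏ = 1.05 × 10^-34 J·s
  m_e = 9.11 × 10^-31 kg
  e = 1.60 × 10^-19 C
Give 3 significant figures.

9.91 × 10^11

atomic unit of electric current: I_au = e E_h/ℏ = m_e e⁵/((4πε₀)²ℏ³) = 6.67 × 10^-3 A.
6.61 × 10^9 / 6.67 × 10^-3 = 9.91 × 10^11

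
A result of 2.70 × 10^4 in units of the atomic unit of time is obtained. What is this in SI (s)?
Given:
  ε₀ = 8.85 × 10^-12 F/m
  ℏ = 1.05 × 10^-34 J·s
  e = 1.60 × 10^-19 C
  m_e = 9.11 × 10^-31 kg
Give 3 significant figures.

6.47 × 10^-13 s

One atomic unit of time: τ_au = (4πε₀)²ℏ³/(m_e e⁴) = 2.40 × 10^-17 s.
2.70 × 10^4 × 2.40 × 10^-17 s = 6.47 × 10^-13 s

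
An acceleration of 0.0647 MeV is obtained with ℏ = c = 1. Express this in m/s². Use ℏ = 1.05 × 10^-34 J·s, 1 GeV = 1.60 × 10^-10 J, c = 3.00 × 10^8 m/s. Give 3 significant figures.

Acceleration is [L]/[T]² = c·[E]/ℏ.
1 GeV → c/ℏ × (1 GeV in J) = 4.57 × 10^32 m/s².
Convert the energy scale: 0.0647 MeV = 6.47 × 10^-5 GeV.
Result: 6.47 × 10^-5 × 4.57 × 10^32 = 2.96 × 10^28 m/s².

2.96 × 10^28 m/s²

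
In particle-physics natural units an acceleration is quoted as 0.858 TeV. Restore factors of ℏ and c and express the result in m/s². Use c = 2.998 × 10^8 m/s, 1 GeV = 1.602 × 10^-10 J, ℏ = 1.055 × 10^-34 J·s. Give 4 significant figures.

3.906 × 10^35 m/s²

Acceleration is [L]/[T]² = c·[E]/ℏ.
1 GeV → c/ℏ × (1 GeV in J) = 4.552 × 10^32 m/s².
Convert the energy scale: 0.858 TeV = 858 GeV.
Result: 858 × 4.552 × 10^32 = 3.906 × 10^35 m/s².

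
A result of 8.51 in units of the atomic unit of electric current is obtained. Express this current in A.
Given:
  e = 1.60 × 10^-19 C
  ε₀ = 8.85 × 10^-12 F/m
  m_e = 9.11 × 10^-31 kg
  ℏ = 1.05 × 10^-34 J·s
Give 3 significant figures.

One atomic unit of electric current: I_au = e E_h/ℏ = m_e e⁵/((4πε₀)²ℏ³) = 6.67 × 10^-3 A.
8.51 × 6.67 × 10^-3 A = 0.0568 A

0.0568 A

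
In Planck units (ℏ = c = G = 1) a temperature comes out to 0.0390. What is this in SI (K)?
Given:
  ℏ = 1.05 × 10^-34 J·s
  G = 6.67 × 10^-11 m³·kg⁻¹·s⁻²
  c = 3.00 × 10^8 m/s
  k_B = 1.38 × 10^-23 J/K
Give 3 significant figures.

One Planck temperature: T_P = √(ℏc⁵/G) / k_B = 1.42 × 10^32 K.
0.0390 × 1.42 × 10^32 K = 5.53 × 10^30 K

5.53 × 10^30 K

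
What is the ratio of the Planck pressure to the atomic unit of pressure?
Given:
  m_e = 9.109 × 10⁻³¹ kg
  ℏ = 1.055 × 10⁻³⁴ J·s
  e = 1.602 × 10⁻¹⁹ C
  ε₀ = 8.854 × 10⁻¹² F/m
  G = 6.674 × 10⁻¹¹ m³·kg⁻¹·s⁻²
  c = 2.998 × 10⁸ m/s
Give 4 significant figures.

Planck pressure: p_P = c⁷/(ℏG²) = 4.632 × 10¹¹³ Pa
atomic unit of pressure: P_au = E_h/a₀³ = m_e⁴e¹⁰/((4πε₀)⁵ℏ⁸) = 2.929 × 10¹³ Pa
ratio = 4.632 × 10¹¹³ / 2.929 × 10¹³ = 1.581 × 10¹⁰⁰

1.581 × 10¹⁰⁰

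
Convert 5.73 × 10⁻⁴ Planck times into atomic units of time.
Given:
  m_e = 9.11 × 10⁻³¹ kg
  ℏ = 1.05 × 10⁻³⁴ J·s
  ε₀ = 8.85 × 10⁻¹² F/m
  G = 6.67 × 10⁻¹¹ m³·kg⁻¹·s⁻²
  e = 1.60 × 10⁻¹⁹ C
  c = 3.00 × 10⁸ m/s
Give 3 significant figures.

Planck time: t_P = √(ℏG/c⁵) = 5.37 × 10⁻⁴⁴ s
atomic unit of time: τ_au = (4πε₀)²ℏ³/(m_e e⁴) = 2.40 × 10⁻¹⁷ s
5.73 × 10⁻⁴ × 5.37 × 10⁻⁴⁴ / 2.40 × 10⁻¹⁷ = 1.28 × 10⁻³⁰

1.28 × 10⁻³⁰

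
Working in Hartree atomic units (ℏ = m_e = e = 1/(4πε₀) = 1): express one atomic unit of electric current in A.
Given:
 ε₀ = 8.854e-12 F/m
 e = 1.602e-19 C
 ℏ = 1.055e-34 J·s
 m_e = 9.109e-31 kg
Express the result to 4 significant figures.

From ℏ = m_e = e = 1/(4πε₀) = 1 the current scale is I_au = e E_h/ℏ = m_e e⁵/((4πε₀)²ℏ³).
E_h = 4.354e-18 J
e·E_h/ℏ = 6.612e-3 A

6.612e-3 A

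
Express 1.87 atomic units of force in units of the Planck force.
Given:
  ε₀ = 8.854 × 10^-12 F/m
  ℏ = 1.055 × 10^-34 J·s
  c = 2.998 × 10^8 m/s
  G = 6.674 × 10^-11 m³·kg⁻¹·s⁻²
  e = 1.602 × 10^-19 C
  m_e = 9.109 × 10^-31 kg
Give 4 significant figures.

atomic unit of force: F_au = E_h/a₀ = m_e²e⁶/((4πε₀)³ℏ⁴) = 8.220 × 10^-8 N
Planck force: F_P = c⁴/G = 1.210 × 10^44 N
1.87 × 8.220 × 10^-8 / 1.210 × 10^44 = 1.270 × 10^-51

1.270 × 10^-51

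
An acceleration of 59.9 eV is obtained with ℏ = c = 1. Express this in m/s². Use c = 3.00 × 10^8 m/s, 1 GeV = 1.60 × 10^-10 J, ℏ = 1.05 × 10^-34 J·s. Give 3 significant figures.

Acceleration is [L]/[T]² = c·[E]/ℏ.
1 GeV → c/ℏ × (1 GeV in J) = 4.57 × 10^32 m/s².
Convert the energy scale: 59.9 eV = 5.99 × 10^-8 GeV.
Result: 5.99 × 10^-8 × 4.57 × 10^32 = 2.74 × 10^25 m/s².

2.74 × 10^25 m/s²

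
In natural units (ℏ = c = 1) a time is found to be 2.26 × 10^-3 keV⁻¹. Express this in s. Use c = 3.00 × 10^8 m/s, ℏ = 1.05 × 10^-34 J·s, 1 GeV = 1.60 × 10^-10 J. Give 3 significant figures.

A time is [E]⁻¹ in ℏ=c=1; restore one factor of ℏ.
1 GeV⁻¹ → ℏ × (1 GeV in J)⁻¹ = 6.56 × 10^-25 s.
Convert the energy scale: 2.26 × 10^-3 keV⁻¹ = 2.26 × 10^3 GeV⁻¹.
Result: 2.26 × 10^3 × 6.56 × 10^-25 = 1.48 × 10^-21 s.

1.48 × 10^-21 s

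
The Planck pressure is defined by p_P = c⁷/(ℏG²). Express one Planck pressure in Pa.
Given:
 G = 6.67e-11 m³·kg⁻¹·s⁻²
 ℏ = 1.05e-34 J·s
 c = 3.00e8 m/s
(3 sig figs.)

4.68e113 Pa

p_P = c⁷/(ℏG²)
  = 2.19e59 / 4.67e-55
  = 4.68e113 Pa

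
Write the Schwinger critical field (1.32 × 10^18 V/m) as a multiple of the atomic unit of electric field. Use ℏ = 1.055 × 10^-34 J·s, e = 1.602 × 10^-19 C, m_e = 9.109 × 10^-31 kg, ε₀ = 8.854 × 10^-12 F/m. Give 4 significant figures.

2.573 × 10^6

atomic unit of electric field: E_au = E_h/(e a₀) = m_e²e⁵/((4πε₀)³ℏ⁴) = 5.131 × 10^11 V/m.
1.32 × 10^18 / 5.131 × 10^11 = 2.573 × 10^6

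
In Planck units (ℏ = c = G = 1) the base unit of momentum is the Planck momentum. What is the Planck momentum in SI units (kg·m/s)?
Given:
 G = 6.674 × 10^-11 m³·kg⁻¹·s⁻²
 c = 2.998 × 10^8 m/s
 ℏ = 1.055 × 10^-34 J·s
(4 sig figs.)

6.527 kg·m/s

p_P = √(ℏc³/G)
  = √(42.60)
  = 6.527 kg·m/s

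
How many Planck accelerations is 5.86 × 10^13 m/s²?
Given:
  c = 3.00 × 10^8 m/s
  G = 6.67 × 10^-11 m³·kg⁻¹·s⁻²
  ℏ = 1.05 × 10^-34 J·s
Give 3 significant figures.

Planck acceleration: a_P = √(c⁷/(ℏG)) = 5.59 × 10^51 m/s².
5.86 × 10^13 / 5.59 × 10^51 = 1.05 × 10^-38

1.05 × 10^-38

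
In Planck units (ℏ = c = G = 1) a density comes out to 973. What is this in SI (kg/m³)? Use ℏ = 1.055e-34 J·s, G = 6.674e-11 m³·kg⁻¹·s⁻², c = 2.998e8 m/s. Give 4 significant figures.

One Planck density: ρ_P = c⁵/(ℏG²) = 5.154e96 kg/m³.
973 × 5.154e96 kg/m³ = 5.015e99 kg/m³

5.015e99 kg/m³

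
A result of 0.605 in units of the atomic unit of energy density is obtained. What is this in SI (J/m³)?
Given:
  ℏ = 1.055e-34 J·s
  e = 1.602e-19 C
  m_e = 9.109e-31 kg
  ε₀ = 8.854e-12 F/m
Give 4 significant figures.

1.772e13 J/m³

One atomic unit of energy density: u_au = E_h/a₀³ = m_e⁴e¹⁰/((4πε₀)⁵ℏ⁸) = 2.929e13 J/m³.
0.605 × 2.929e13 J/m³ = 1.772e13 J/m³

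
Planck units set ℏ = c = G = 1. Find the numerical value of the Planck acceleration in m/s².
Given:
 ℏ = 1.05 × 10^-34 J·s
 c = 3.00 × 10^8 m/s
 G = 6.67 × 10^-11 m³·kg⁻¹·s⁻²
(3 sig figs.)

From ℏ = c = G = 1 the acceleration scale is a_P = √(c⁷/(ℏG)).
  = √(3.12 × 10^103)
  = 5.59 × 10^51 m/s²

5.59 × 10^51 m/s²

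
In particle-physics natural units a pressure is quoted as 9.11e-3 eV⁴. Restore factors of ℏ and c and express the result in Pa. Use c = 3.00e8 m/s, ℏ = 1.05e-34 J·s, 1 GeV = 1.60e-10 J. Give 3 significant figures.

0.191 Pa

Pressure is [E]/[L]³ = [E]⁴/(ℏc)³.
1 GeV⁴ → 1/(ℏc)³ × (1 GeV in J)⁴ = 2.10e37 Pa.
Convert the energy scale: 9.11e-3 eV⁴ = 9.11e-39 GeV⁴.
Result: 9.11e-39 × 2.10e37 = 0.191 Pa.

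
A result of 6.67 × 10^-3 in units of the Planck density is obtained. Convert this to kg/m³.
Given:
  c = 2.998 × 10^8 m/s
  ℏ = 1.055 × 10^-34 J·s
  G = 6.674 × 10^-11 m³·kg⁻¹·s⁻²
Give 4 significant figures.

One Planck density: ρ_P = c⁵/(ℏG²) = 5.154 × 10^96 kg/m³.
6.67 × 10^-3 × 5.154 × 10^96 kg/m³ = 3.438 × 10^94 kg/m³

3.438 × 10^94 kg/m³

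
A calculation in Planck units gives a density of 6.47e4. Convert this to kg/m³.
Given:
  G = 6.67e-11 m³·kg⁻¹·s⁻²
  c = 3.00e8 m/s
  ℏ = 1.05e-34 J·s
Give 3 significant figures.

One Planck density: ρ_P = c⁵/(ℏG²) = 5.20e96 kg/m³.
6.47e4 × 5.20e96 kg/m³ = 3.37e101 kg/m³

3.37e101 kg/m³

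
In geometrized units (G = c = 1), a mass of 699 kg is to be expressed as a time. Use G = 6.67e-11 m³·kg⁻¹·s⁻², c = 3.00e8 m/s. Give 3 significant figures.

Mass → time via G/c³.
699 kg × (G/c³) = 1.73e-33 s

1.73e-33 s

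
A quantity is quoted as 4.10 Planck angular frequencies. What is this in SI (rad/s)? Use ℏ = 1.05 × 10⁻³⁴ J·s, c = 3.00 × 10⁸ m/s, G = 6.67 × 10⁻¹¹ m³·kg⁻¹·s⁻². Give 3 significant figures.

One Planck angular frequency: ω_P = √(c⁵/(ℏG)) = 1.86 × 10⁴³ rad/s.
4.10 × 1.86 × 10⁴³ rad/s = 7.64 × 10⁴³ rad/s

7.64 × 10⁴³ rad/s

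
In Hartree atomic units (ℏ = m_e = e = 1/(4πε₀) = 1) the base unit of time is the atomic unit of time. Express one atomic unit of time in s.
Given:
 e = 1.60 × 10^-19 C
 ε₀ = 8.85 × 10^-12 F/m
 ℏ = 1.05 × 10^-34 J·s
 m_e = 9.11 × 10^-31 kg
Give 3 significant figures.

τ_au = (4πε₀)²ℏ³/(m_e e⁴)
E_h = 4.38 × 10^-18 J
ℏ/E_h = 2.40 × 10^-17 s

2.40 × 10^-17 s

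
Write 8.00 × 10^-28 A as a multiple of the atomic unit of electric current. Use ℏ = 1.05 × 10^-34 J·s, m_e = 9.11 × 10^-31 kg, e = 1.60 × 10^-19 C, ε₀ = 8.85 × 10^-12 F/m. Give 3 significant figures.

1.20 × 10^-25

atomic unit of electric current: I_au = e E_h/ℏ = m_e e⁵/((4πε₀)²ℏ³) = 6.67 × 10^-3 A.
8.00 × 10^-28 / 6.67 × 10^-3 = 1.20 × 10^-25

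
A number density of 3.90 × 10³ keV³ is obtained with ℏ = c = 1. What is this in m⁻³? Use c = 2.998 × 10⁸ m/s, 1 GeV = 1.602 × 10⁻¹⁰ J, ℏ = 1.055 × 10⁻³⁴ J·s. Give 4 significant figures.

5.068 × 10³² m⁻³

Number density is [L]⁻³ = [E]³/(ℏc)³.
1 GeV³ → 1/(ℏc)³ × (1 GeV in J)³ = 1.299 × 10⁴⁷ m⁻³.
Convert the energy scale: 3.90 × 10³ keV³ = 3.90 × 10⁻¹⁵ GeV³.
Result: 3.90 × 10⁻¹⁵ × 1.299 × 10⁴⁷ = 5.068 × 10³² m⁻³.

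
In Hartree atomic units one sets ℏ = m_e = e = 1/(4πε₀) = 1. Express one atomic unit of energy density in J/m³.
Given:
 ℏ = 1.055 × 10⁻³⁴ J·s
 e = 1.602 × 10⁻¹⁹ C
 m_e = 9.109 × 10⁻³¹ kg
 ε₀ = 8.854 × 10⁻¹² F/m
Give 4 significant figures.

u_au = E_h/a₀³ = m_e⁴e¹⁰/((4πε₀)⁵ℏ⁸)
E_h = 4.354 × 10⁻¹⁸ J
a₀ = 5.297 × 10⁻¹¹ m
E_h/a₀³ = 2.929 × 10¹³ J/m³

2.929 × 10¹³ J/m³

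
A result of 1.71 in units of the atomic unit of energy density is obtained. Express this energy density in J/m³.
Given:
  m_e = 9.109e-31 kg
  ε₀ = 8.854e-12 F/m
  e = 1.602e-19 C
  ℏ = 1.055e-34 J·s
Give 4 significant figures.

5.009e13 J/m³

One atomic unit of energy density: u_au = E_h/a₀³ = m_e⁴e¹⁰/((4πε₀)⁵ℏ⁸) = 2.929e13 J/m³.
1.71 × 2.929e13 J/m³ = 5.009e13 J/m³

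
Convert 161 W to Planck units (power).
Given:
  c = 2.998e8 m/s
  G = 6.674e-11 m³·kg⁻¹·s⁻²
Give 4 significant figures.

Planck power: P_P = c⁵/G = 3.629e52 W.
161 / 3.629e52 = 4.437e-51

4.437e-51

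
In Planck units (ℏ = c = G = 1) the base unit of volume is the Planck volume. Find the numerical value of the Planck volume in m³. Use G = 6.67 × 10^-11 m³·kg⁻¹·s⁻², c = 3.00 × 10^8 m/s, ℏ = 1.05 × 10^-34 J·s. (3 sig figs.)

V_P = (ℏG/c³)^(3/2)
  = √(1.75 × 10^-209)
  = 4.18 × 10^-105 m³

4.18 × 10^-105 m³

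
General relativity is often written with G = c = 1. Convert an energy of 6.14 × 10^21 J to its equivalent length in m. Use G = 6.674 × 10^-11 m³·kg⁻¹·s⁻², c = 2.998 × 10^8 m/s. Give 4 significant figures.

5.073 × 10^-23 m

Energy → length via G/c⁴.
6.14 × 10^21 J × (G/c⁴) = 5.073 × 10^-23 m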